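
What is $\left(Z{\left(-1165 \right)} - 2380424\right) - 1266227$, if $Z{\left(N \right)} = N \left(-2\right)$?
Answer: $-3644321$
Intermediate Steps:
$Z{\left(N \right)} = - 2 N$
$\left(Z{\left(-1165 \right)} - 2380424\right) - 1266227 = \left(\left(-2\right) \left(-1165\right) - 2380424\right) - 1266227 = \left(2330 - 2380424\right) - 1266227 = -2378094 - 1266227 = -3644321$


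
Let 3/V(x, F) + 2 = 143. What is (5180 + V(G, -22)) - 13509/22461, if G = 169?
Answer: 1822580866/351889 ≈ 5179.4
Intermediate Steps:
V(x, F) = 1/47 (V(x, F) = 3/(-2 + 143) = 3/141 = 3*(1/141) = 1/47)
(5180 + V(G, -22)) - 13509/22461 = (5180 + 1/47) - 13509/22461 = 243461/47 - 13509*1/22461 = 243461/47 - 4503/7487 = 1822580866/351889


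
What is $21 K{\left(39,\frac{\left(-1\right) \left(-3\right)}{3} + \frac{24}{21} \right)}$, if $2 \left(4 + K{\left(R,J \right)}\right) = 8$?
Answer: $0$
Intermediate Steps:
$K{\left(R,J \right)} = 0$ ($K{\left(R,J \right)} = -4 + \frac{1}{2} \cdot 8 = -4 + 4 = 0$)
$21 K{\left(39,\frac{\left(-1\right) \left(-3\right)}{3} + \frac{24}{21} \right)} = 21 \cdot 0 = 0$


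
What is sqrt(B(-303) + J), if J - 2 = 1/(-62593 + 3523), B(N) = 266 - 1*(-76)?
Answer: sqrt(1200307066530)/59070 ≈ 18.547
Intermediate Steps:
B(N) = 342 (B(N) = 266 + 76 = 342)
J = 118139/59070 (J = 2 + 1/(-62593 + 3523) = 2 + 1/(-59070) = 2 - 1/59070 = 118139/59070 ≈ 2.0000)
sqrt(B(-303) + J) = sqrt(342 + 118139/59070) = sqrt(20320079/59070) = sqrt(1200307066530)/59070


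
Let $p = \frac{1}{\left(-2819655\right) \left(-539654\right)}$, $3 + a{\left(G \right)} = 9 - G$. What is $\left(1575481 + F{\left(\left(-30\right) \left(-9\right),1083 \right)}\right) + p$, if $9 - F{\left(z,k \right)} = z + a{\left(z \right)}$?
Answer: $\frac{2397316479347845081}{1521638099370} \approx 1.5755 \cdot 10^{6}$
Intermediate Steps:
$a{\left(G \right)} = 6 - G$ ($a{\left(G \right)} = -3 - \left(-9 + G\right) = 6 - G$)
$p = \frac{1}{1521638099370}$ ($p = \left(- \frac{1}{2819655}\right) \left(- \frac{1}{539654}\right) = \frac{1}{1521638099370} \approx 6.5719 \cdot 10^{-13}$)
$F{\left(z,k \right)} = 3$ ($F{\left(z,k \right)} = 9 - \left(z - \left(-6 + z\right)\right) = 9 - 6 = 3$)
$\left(1575481 + F{\left(\left(-30\right) \left(-9\right),1083 \right)}\right) + p = \left(1575481 + 3\right) + \frac{1}{1521638099370} = 1575484 + \frac{1}{1521638099370} = \frac{2397316479347845081}{1521638099370}$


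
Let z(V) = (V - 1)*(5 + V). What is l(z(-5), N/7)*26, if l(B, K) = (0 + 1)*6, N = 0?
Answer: 156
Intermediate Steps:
z(V) = (-1 + V)*(5 + V)
l(B, K) = 6 (l(B, K) = 1*6 = 6)
l(z(-5), N/7)*26 = 6*26 = 156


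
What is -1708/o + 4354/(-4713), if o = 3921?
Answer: -8373946/6159891 ≈ -1.3594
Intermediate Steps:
-1708/o + 4354/(-4713) = -1708/3921 + 4354/(-4713) = -1708*1/3921 + 4354*(-1/4713) = -1708/3921 - 4354/4713 = -8373946/6159891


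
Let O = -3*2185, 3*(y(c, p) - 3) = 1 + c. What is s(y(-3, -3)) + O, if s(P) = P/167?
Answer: -3284048/501 ≈ -6555.0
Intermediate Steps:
y(c, p) = 10/3 + c/3 (y(c, p) = 3 + (1 + c)/3 = 3 + (1/3 + c/3) = 10/3 + c/3)
s(P) = P/167 (s(P) = P*(1/167) = P/167)
O = -6555
s(y(-3, -3)) + O = (10/3 + (1/3)*(-3))/167 - 6555 = (10/3 - 1)/167 - 6555 = (1/167)*(7/3) - 6555 = 7/501 - 6555 = -3284048/501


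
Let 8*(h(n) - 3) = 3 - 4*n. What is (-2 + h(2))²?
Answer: 9/64 ≈ 0.14063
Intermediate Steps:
h(n) = 27/8 - n/2 (h(n) = 3 + (3 - 4*n)/8 = 3 + (3/8 - n/2) = 27/8 - n/2)
(-2 + h(2))² = (-2 + (27/8 - ½*2))² = (-2 + (27/8 - 1))² = (-2 + 19/8)² = (3/8)² = 9/64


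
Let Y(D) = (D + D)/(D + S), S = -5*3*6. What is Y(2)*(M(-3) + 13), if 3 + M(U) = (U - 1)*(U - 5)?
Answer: -21/11 ≈ -1.9091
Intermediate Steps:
M(U) = -3 + (-1 + U)*(-5 + U) (M(U) = -3 + (U - 1)*(U - 5) = -3 + (-1 + U)*(-5 + U))
S = -90 (S = -15*6 = -90)
Y(D) = 2*D/(-90 + D) (Y(D) = (D + D)/(D - 90) = (2*D)/(-90 + D) = 2*D/(-90 + D))
Y(2)*(M(-3) + 13) = (2*2/(-90 + 2))*((2 + (-3)**2 - 6*(-3)) + 13) = (2*2/(-88))*((2 + 9 + 18) + 13) = (2*2*(-1/88))*(29 + 13) = -1/22*42 = -21/11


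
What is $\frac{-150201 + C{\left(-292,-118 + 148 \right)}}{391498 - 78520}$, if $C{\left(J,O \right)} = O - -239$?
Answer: $- \frac{74966}{156489} \approx -0.47905$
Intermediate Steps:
$C{\left(J,O \right)} = 239 + O$ ($C{\left(J,O \right)} = O + 239 = 239 + O$)
$\frac{-150201 + C{\left(-292,-118 + 148 \right)}}{391498 - 78520} = \frac{-150201 + \left(239 + \left(-118 + 148\right)\right)}{391498 - 78520} = \frac{-150201 + \left(239 + 30\right)}{312978} = \left(-150201 + 269\right) \frac{1}{312978} = \left(-149932\right) \frac{1}{312978} = - \frac{74966}{156489}$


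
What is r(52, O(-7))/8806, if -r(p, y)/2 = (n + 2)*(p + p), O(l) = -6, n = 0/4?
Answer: -208/4403 ≈ -0.047240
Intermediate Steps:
n = 0 (n = 0*(¼) = 0)
r(p, y) = -8*p (r(p, y) = -2*(0 + 2)*(p + p) = -4*2*p = -8*p)
r(52, O(-7))/8806 = -8*52/8806 = -416*1/8806 = -208/4403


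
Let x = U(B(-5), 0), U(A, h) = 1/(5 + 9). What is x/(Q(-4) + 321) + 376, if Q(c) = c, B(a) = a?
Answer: 1668689/4438 ≈ 376.00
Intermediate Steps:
U(A, h) = 1/14
x = 1/14 ≈ 0.071429
x/(Q(-4) + 321) + 376 = 1/(14*(-4 + 321)) + 376 = (1/14)/317 + 376 = (1/14)*(1/317) + 376 = 1/4438 + 376 = 1668689/4438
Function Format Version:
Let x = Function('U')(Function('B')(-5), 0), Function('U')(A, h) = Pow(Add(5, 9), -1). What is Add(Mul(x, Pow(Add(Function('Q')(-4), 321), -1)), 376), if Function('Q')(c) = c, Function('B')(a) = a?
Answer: Rational(1668689, 4438) ≈ 376.00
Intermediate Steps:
Function('U')(A, h) = Rational(1, 14) (Function('U')(A, h) = Pow(14, -1) = Rational(1, 14))
x = Rational(1, 14) ≈ 0.071429
Add(Mul(x, Pow(Add(Function('Q')(-4), 321), -1)), 376) = Add(Mul(Rational(1, 14), Pow(Add(-4, 321), -1)), 376) = Add(Mul(Rational(1, 14), Pow(317, -1)), 376) = Add(Mul(Rational(1, 14), Rational(1, 317)), 376) = Add(Rational(1, 4438), 376) = Rational(1668689, 4438)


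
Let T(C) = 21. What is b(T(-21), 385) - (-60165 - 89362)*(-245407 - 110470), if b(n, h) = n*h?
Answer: -53213212094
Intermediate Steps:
b(n, h) = h*n
b(T(-21), 385) - (-60165 - 89362)*(-245407 - 110470) = 385*21 - (-60165 - 89362)*(-245407 - 110470) = 8085 - (-149527)*(-355877) = 8085 - 1*53213220179 = 8085 - 53213220179 = -53213212094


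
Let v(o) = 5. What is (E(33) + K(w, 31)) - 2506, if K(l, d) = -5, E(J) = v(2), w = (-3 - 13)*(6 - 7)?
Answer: -2506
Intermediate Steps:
w = 16 (w = -16*(-1) = 16)
E(J) = 5
(E(33) + K(w, 31)) - 2506 = (5 - 5) - 2506 = 0 - 2506 = -2506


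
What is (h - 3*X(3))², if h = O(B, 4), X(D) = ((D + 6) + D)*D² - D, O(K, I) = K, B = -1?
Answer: 99856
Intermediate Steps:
X(D) = -D + D²*(6 + 2*D) (X(D) = ((6 + D) + D)*D² - D = (6 + 2*D)*D² - D = D²*(6 + 2*D) - D = -D + D²*(6 + 2*D))
h = -1
(h - 3*X(3))² = (-1 - 9*(-1 + 2*3² + 6*3))² = (-1 - 9*(-1 + 2*9 + 18))² = (-1 - 9*(-1 + 18 + 18))² = (-1 - 9*35)² = (-1 - 3*105)² = (-1 - 315)² = (-316)² = 99856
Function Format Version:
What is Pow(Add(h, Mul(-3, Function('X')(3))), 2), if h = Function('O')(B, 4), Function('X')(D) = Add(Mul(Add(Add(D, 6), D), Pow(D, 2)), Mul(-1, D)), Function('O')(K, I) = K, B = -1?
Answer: 99856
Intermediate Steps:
Function('X')(D) = Add(Mul(-1, D), Mul(Pow(D, 2), Add(6, Mul(2, D)))) (Function('X')(D) = Add(Mul(Add(Add(6, D), D), Pow(D, 2)), Mul(-1, D)) = Add(Mul(Add(6, Mul(2, D)), Pow(D, 2)), Mul(-1, D)) = Add(Mul(Pow(D, 2), Add(6, Mul(2, D))), Mul(-1, D)) = Add(Mul(-1, D), Mul(Pow(D, 2), Add(6, Mul(2, D)))))
h = -1
Pow(Add(h, Mul(-3, Function('X')(3))), 2) = Pow(Add(-1, Mul(-3, Mul(3, Add(-1, Mul(2, Pow(3, 2)), Mul(6, 3))))), 2) = Pow(Add(-1, Mul(-3, Mul(3, Add(-1, Mul(2, 9), 18)))), 2) = Pow(Add(-1, Mul(-3, Mul(3, Add(-1, 18, 18)))), 2) = Pow(Add(-1, Mul(-3, Mul(3, 35))), 2) = Pow(Add(-1, Mul(-3, 105)), 2) = Pow(Add(-1, -315), 2) = Pow(-316, 2) = 99856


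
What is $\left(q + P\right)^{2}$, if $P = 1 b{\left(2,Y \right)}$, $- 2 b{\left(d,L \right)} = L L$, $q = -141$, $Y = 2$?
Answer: $20449$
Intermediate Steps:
$b{\left(d,L \right)} = - \frac{L^{2}}{2}$ ($b{\left(d,L \right)} = - \frac{L L}{2} = - \frac{L^{2}}{2}$)
$P = -2$ ($P = 1 \left(- \frac{2^{2}}{2}\right) = 1 \left(\left(- \frac{1}{2}\right) 4\right) = 1 \left(-2\right) = -2$)
$\left(q + P\right)^{2} = \left(-141 - 2\right)^{2} = \left(-143\right)^{2} = 20449$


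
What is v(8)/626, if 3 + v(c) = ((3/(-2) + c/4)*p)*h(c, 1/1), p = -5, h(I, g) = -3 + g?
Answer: 1/313 ≈ 0.0031949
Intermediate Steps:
v(c) = -18 + 5*c/2 (v(c) = -3 + ((3/(-2) + c/4)*(-5))*(-3 + 1/1) = -3 + ((3*(-1/2) + c*(1/4))*(-5))*(-3 + 1) = -3 + ((-3/2 + c/4)*(-5))*(-2) = -3 + (15/2 - 5*c/4)*(-2) = -3 + (-15 + 5*c/2) = -18 + 5*c/2)
v(8)/626 = (-18 + (5/2)*8)/626 = (-18 + 20)*(1/626) = 2*(1/626) = 1/313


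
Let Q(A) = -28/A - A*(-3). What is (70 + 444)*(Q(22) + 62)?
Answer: 716516/11 ≈ 65138.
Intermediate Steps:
Q(A) = -28/A + 3*A (Q(A) = -28/A - (-3)*A = -28/A + 3*A)
(70 + 444)*(Q(22) + 62) = (70 + 444)*((-28/22 + 3*22) + 62) = 514*((-28*1/22 + 66) + 62) = 514*((-14/11 + 66) + 62) = 514*(712/11 + 62) = 514*(1394/11) = 716516/11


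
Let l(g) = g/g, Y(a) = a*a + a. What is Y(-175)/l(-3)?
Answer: 30450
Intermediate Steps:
Y(a) = a + a² (Y(a) = a² + a = a + a²)
l(g) = 1
Y(-175)/l(-3) = -175*(1 - 175)/1 = -175*(-174)*1 = 30450*1 = 30450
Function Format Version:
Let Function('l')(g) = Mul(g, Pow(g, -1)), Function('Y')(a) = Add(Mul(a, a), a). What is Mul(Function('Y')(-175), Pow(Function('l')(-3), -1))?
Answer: 30450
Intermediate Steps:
Function('Y')(a) = Add(a, Pow(a, 2)) (Function('Y')(a) = Add(Pow(a, 2), a) = Add(a, Pow(a, 2)))
Function('l')(g) = 1
Mul(Function('Y')(-175), Pow(Function('l')(-3), -1)) = Mul(Mul(-175, Add(1, -175)), Pow(1, -1)) = Mul(Mul(-175, -174), 1) = Mul(30450, 1) = 30450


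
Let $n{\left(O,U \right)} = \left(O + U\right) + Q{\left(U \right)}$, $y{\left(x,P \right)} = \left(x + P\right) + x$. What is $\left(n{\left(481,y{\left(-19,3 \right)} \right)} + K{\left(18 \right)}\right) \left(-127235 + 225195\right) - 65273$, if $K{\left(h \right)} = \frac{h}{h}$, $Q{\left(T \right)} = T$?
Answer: $40294247$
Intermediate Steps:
$K{\left(h \right)} = 1$
$y{\left(x,P \right)} = P + 2 x$ ($y{\left(x,P \right)} = \left(P + x\right) + x = P + 2 x$)
$n{\left(O,U \right)} = O + 2 U$ ($n{\left(O,U \right)} = \left(O + U\right) + U = O + 2 U$)
$\left(n{\left(481,y{\left(-19,3 \right)} \right)} + K{\left(18 \right)}\right) \left(-127235 + 225195\right) - 65273 = \left(\left(481 + 2 \left(3 + 2 \left(-19\right)\right)\right) + 1\right) \left(-127235 + 225195\right) - 65273 = \left(\left(481 + 2 \left(3 - 38\right)\right) + 1\right) 97960 - 65273 = \left(\left(481 + 2 \left(-35\right)\right) + 1\right) 97960 - 65273 = \left(\left(481 - 70\right) + 1\right) 97960 - 65273 = \left(411 + 1\right) 97960 - 65273 = 412 \cdot 97960 - 65273 = 40359520 - 65273 = 40294247$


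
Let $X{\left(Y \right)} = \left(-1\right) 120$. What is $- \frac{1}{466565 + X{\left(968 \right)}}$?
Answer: $- \frac{1}{466445} \approx -2.1439 \cdot 10^{-6}$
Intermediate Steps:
$X{\left(Y \right)} = -120$
$- \frac{1}{466565 + X{\left(968 \right)}} = - \frac{1}{466565 - 120} = - \frac{1}{466445}$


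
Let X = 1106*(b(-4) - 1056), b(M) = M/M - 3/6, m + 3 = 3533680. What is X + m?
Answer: 2366294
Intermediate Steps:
m = 3533677 (m = -3 + 3533680 = 3533677)
b(M) = 1/2 (b(M) = 1 - 3*1/6 = 1 - 1/2 = 1/2)
X = -1167383 (X = 1106*(1/2 - 1056) = 1106*(-2111/2) = -1167383)
X + m = -1167383 + 3533677 = 2366294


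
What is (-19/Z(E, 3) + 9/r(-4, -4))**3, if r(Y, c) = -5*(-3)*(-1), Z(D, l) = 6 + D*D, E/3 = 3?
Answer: -45118016/82312875 ≈ -0.54813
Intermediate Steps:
E = 9 (E = 3*3 = 9)
Z(D, l) = 6 + D**2
r(Y, c) = -15 (r(Y, c) = 15*(-1) = -15)
(-19/Z(E, 3) + 9/r(-4, -4))**3 = (-19/(6 + 9**2) + 9/(-15))**3 = (-19/(6 + 81) + 9*(-1/15))**3 = (-19/87 - 3/5)**3 = (-356/435)**3 = -45118016/82312875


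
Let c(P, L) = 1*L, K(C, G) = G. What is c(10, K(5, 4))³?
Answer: 64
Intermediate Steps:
c(P, L) = L
c(10, K(5, 4))³ = 4³ = 64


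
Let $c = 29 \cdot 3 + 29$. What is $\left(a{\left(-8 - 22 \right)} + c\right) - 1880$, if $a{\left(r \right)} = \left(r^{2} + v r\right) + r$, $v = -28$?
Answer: $-54$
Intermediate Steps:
$a{\left(r \right)} = r^{2} - 27 r$ ($a{\left(r \right)} = \left(r^{2} - 28 r\right) + r = r^{2} - 27 r$)
$c = 116$ ($c = 87 + 29 = 116$)
$\left(a{\left(-8 - 22 \right)} + c\right) - 1880 = \left(\left(-8 - 22\right) \left(-27 - 30\right) + 116\right) - 1880 = \left(- 30 \left(-27 - 30\right) + 116\right) - 1880 = \left(\left(-30\right) \left(-57\right) + 116\right) - 1880 = \left(1710 + 116\right) - 1880 = 1826 - 1880 = -54$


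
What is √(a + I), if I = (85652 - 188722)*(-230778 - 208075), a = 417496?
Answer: √45232996206 ≈ 2.1268e+5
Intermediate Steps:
I = 45232578710 (I = -103070*(-438853) = 45232578710)
√(a + I) = √(417496 + 45232578710) = √45232996206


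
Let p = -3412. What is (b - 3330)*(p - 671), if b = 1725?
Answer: 6553215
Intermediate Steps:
(b - 3330)*(p - 671) = (1725 - 3330)*(-3412 - 671) = -1605*(-4083) = 6553215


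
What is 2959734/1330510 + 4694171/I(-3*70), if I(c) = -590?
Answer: -124877904283/15700018 ≈ -7954.0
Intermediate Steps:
2959734/1330510 + 4694171/I(-3*70) = 2959734/1330510 + 4694171/(-590) = 2959734*(1/1330510) + 4694171*(-1/590) = 1479867/665255 - 4694171/590 = -124877904283/15700018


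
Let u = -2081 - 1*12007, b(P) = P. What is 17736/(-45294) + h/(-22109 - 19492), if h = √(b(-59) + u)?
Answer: -2956/7549 - I*√14147/41601 ≈ -0.39157 - 0.0028591*I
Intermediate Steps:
u = -14088 (u = -2081 - 12007 = -14088)
h = I*√14147 (h = √(-59 - 14088) = √(-14147) = I*√14147 ≈ 118.94*I)
17736/(-45294) + h/(-22109 - 19492) = 17736/(-45294) + (I*√14147)/(-22109 - 19492) = 17736*(-1/45294) + (I*√14147)/(-41601) = -2956/7549 + (I*√14147)*(-1/41601) = -2956/7549 - I*√14147/41601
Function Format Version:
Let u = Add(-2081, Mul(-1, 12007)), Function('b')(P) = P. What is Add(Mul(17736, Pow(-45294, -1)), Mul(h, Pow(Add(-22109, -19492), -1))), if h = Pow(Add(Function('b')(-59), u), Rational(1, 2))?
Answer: Add(Rational(-2956, 7549), Mul(Rational(-1, 41601), I, Pow(14147, Rational(1, 2)))) ≈ Add(-0.39157, Mul(-0.0028591, I))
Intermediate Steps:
u = -14088 (u = Add(-2081, -12007) = -14088)
h = Mul(I, Pow(14147, Rational(1, 2))) (h = Pow(Add(-59, -14088), Rational(1, 2)) = Pow(-14147, Rational(1, 2)) = Mul(I, Pow(14147, Rational(1, 2))) ≈ Mul(118.94, I))
Add(Mul(17736, Pow(-45294, -1)), Mul(h, Pow(Add(-22109, -19492), -1))) = Add(Mul(17736, Pow(-45294, -1)), Mul(Mul(I, Pow(14147, Rational(1, 2))), Pow(Add(-22109, -19492), -1))) = Add(Mul(17736, Rational(-1, 45294)), Mul(Mul(I, Pow(14147, Rational(1, 2))), Pow(-41601, -1))) = Add(Rational(-2956, 7549), Mul(Mul(I, Pow(14147, Rational(1, 2))), Rational(-1, 41601))) = Add(Rational(-2956, 7549), Mul(Rational(-1, 41601), I, Pow(14147, Rational(1, 2))))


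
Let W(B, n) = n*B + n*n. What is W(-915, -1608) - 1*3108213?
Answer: 948771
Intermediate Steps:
W(B, n) = n**2 + B*n (W(B, n) = B*n + n**2 = n**2 + B*n)
W(-915, -1608) - 1*3108213 = -1608*(-915 - 1608) - 1*3108213 = -1608*(-2523) - 3108213 = 4056984 - 3108213 = 948771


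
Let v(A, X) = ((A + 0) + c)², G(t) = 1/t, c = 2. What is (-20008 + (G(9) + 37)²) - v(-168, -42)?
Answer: -3741128/81 ≈ -46187.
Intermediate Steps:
v(A, X) = (2 + A)² (v(A, X) = ((A + 0) + 2)² = (A + 2)² = (2 + A)²)
(-20008 + (G(9) + 37)²) - v(-168, -42) = (-20008 + (1/9 + 37)²) - (2 - 168)² = (-20008 + (⅑ + 37)²) - 1*(-166)² = (-20008 + (334/9)²) - 1*27556 = (-20008 + 111556/81) - 27556 = -1509092/81 - 27556 = -3741128/81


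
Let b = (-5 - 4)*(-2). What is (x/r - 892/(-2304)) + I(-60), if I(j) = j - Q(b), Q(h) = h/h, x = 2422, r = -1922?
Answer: -34248929/553536 ≈ -61.873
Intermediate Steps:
b = 18 (b = -9*(-2) = 18)
Q(h) = 1
I(j) = -1 + j (I(j) = j - 1*1 = j - 1 = -1 + j)
(x/r - 892/(-2304)) + I(-60) = (2422/(-1922) - 892/(-2304)) + (-1 - 60) = (2422*(-1/1922) - 892*(-1/2304)) - 61 = (-1211/961 + 223/576) - 61 = -483233/553536 - 61 = -34248929/553536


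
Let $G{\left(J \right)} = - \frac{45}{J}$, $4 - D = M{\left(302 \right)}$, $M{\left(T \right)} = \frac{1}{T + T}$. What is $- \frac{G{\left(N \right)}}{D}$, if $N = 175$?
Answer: $\frac{1812}{28175} \approx 0.064312$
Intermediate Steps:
$M{\left(T \right)} = \frac{1}{2 T}$
$D = \frac{2415}{604}$ ($D = 4 - \frac{1}{2 \cdot 302} = 4 - \frac{1}{2} \cdot \frac{1}{302} = 4 - \frac{1}{604} = \frac{2415}{604} \approx 3.9983$)
$- \frac{G{\left(N \right)}}{D} = - \frac{\left(-45\right) \frac{1}{175}}{\frac{2415}{604}} = - \frac{\left(-45\right) \frac{1}{175} \cdot 604}{2415} = - \frac{\left(-9\right) 604}{35 \cdot 2415} = \left(-1\right) \left(- \frac{1812}{28175}\right) = \frac{1812}{28175}$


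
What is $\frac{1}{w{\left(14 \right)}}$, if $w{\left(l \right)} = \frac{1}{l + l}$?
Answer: $28$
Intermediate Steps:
$w{\left(l \right)} = \frac{1}{2 l}$
$\frac{1}{w{\left(14 \right)}} = \frac{1}{\frac{1}{2} \cdot \frac{1}{14}} = \frac{1}{\frac{1}{28}} = 28$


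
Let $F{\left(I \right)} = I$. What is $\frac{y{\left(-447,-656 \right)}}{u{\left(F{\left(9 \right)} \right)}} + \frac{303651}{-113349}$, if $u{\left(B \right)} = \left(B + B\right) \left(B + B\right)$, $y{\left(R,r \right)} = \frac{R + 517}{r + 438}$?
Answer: $- \frac{3575901977}{1334344428} \approx -2.6799$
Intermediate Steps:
$y{\left(R,r \right)} = \frac{517 + R}{438 + r}$
$u{\left(B \right)} = 4 B^{2}$ ($u{\left(B \right)} = 2 B 2 B = 4 B^{2}$)
$\frac{y{\left(-447,-656 \right)}}{u{\left(F{\left(9 \right)} \right)}} + \frac{303651}{-113349} = \frac{\frac{1}{438 - 656} \left(517 - 447\right)}{4 \cdot 9^{2}} + \frac{303651}{-113349} = \frac{\frac{1}{-218} \cdot 70}{4 \cdot 81} + 303651 \left(- \frac{1}{113349}\right) = \frac{\left(- \frac{1}{218}\right) 70}{324} - \frac{101217}{37783} = \left(- \frac{35}{109}\right) \frac{1}{324} - \frac{101217}{37783} = - \frac{35}{35316} - \frac{101217}{37783} = - \frac{3575901977}{1334344428}$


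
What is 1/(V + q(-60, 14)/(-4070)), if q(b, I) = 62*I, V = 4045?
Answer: 2035/8231141 ≈ 0.00024723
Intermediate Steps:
1/(V + q(-60, 14)/(-4070)) = 1/(4045 + (62*14)/(-4070)) = 1/(4045 + 868*(-1/4070)) = 1/(4045 - 434/2035) = 1/(8231141/2035) = 2035/8231141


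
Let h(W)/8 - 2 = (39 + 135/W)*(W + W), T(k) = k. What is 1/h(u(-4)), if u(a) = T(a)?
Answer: -1/320 ≈ -0.0031250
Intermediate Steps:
u(a) = a
h(W) = 16 + 16*W*(39 + 135/W) (h(W) = 16 + 8*((39 + 135/W)*(W + W)) = 16 + 8*((39 + 135/W)*(2*W)) = 16 + 8*(2*W*(39 + 135/W)) = 16 + 16*W*(39 + 135/W))
1/h(u(-4)) = 1/(2176 + 624*(-4)) = 1/(2176 - 2496) = 1/(-320) = -1/320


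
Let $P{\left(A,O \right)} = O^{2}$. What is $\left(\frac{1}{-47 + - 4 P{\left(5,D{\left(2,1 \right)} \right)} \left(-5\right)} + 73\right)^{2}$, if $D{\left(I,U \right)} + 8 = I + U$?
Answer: $\frac{1093624900}{205209} \approx 5329.3$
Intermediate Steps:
$D{\left(I,U \right)} = -8 + I + U$ ($D{\left(I,U \right)} = -8 + \left(I + U\right) = -8 + I + U$)
$\left(\frac{1}{-47 + - 4 P{\left(5,D{\left(2,1 \right)} \right)} \left(-5\right)} + 73\right)^{2} = \left(\frac{1}{-47 + - 4 \left(-8 + 2 + 1\right)^{2} \left(-5\right)} + 73\right)^{2} = \left(\frac{1}{-47 + - 4 \left(-5\right)^{2} \left(-5\right)} + 73\right)^{2} = \left(\frac{1}{-47 + \left(-4\right) 25 \left(-5\right)} + 73\right)^{2} = \left(\frac{1}{-47 - -500} + 73\right)^{2} = \left(\frac{1}{-47 + 500} + 73\right)^{2} = \left(\frac{1}{453} + 73\right)^{2} = \left(\frac{33070}{453}\right)^{2} = \frac{1093624900}{205209}$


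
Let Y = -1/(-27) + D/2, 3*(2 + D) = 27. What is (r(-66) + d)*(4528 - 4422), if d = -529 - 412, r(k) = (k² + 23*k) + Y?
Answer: 5439337/27 ≈ 2.0146e+5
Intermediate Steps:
D = 7 (D = -2 + (⅓)*27 = -2 + 9 = 7)
Y = 191/54 (Y = -1/(-27) + 7/2 = -1*(-1/27) + 7*(½) = 1/27 + 7/2 = 191/54 ≈ 3.5370)
r(k) = 191/54 + k² + 23*k (r(k) = (k² + 23*k) + 191/54 = 191/54 + k² + 23*k)
d = -941
(r(-66) + d)*(4528 - 4422) = ((191/54 + (-66)² + 23*(-66)) - 941)*(4528 - 4422) = ((191/54 + 4356 - 1518) - 941)*106 = (153443/54 - 941)*106 = (102629/54)*106 = 5439337/27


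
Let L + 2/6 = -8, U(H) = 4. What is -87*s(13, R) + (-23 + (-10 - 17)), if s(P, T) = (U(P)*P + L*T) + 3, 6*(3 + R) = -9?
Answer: -16195/2 ≈ -8097.5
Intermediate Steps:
R = -9/2 (R = -3 + (⅙)*(-9) = -3 - 3/2 = -9/2 ≈ -4.5000)
L = -25/3 (L = -⅓ - 8 = -25/3 ≈ -8.3333)
s(P, T) = 3 + 4*P - 25*T/3 (s(P, T) = (4*P - 25*T/3) + 3 = 3 + 4*P - 25*T/3)
-87*s(13, R) + (-23 + (-10 - 17)) = -87*(3 + 4*13 - 25/3*(-9/2)) + (-23 + (-10 - 17)) = -87*(3 + 52 + 75/2) + (-23 - 27) = -87*185/2 - 50 = -16095/2 - 50 = -16195/2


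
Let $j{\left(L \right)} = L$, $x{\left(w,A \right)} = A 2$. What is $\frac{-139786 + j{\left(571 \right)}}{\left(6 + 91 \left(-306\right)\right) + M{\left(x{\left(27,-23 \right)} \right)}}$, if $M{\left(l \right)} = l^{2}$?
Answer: $\frac{139215}{25724} \approx 5.4119$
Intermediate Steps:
$x{\left(w,A \right)} = 2 A$
$\frac{-139786 + j{\left(571 \right)}}{\left(6 + 91 \left(-306\right)\right) + M{\left(x{\left(27,-23 \right)} \right)}} = \frac{-139786 + 571}{\left(6 + 91 \left(-306\right)\right) + \left(2 \left(-23\right)\right)^{2}} = - \frac{139215}{\left(6 - 27846\right) + \left(-46\right)^{2}} = - \frac{139215}{-27840 + 2116} = - \frac{139215}{-25724} = \left(-139215\right) \left(- \frac{1}{25724}\right) = \frac{139215}{25724}$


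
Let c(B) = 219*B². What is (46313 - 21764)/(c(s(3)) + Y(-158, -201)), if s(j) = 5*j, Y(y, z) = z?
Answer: 8183/16358 ≈ 0.50024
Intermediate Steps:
(46313 - 21764)/(c(s(3)) + Y(-158, -201)) = (46313 - 21764)/(219*(5*3)² - 201) = 24549/(219*15² - 201) = 24549/(219*225 - 201) = 24549/(49275 - 201) = 24549/49074 = 24549*(1/49074) = 8183/16358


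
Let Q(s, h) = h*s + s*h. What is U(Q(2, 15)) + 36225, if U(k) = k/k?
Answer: 36226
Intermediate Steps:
Q(s, h) = 2*h*s (Q(s, h) = h*s + h*s = 2*h*s)
U(k) = 1
U(Q(2, 15)) + 36225 = 1 + 36225 = 36226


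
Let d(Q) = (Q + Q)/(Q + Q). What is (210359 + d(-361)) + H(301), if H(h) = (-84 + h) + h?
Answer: 210878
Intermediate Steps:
H(h) = -84 + 2*h
d(Q) = 1 (d(Q) = (2*Q)/((2*Q)) = (2*Q)*(1/(2*Q)) = 1)
(210359 + d(-361)) + H(301) = (210359 + 1) + (-84 + 2*301) = 210360 + (-84 + 602) = 210360 + 518 = 210878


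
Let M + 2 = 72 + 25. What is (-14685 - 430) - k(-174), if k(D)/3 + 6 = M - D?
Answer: -15904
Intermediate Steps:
M = 95 (M = -2 + (72 + 25) = -2 + 97 = 95)
k(D) = 267 - 3*D (k(D) = -18 + 3*(95 - D) = -18 + (285 - 3*D) = 267 - 3*D)
(-14685 - 430) - k(-174) = (-14685 - 430) - (267 - 3*(-174)) = -15115 - (267 + 522) = -15115 - 1*789 = -15115 - 789 = -15904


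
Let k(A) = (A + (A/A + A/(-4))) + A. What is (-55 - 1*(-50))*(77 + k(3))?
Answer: -1665/4 ≈ -416.25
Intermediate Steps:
k(A) = 1 + 7*A/4 (k(A) = (A + (1 + A*(-¼))) + A = (A + (1 - A/4)) + A = (1 + 3*A/4) + A = 1 + 7*A/4)
(-55 - 1*(-50))*(77 + k(3)) = (-55 - 1*(-50))*(77 + (1 + (7/4)*3)) = (-55 + 50)*(77 + (1 + 21/4)) = -5*(77 + 25/4) = -5*333/4 = -1665/4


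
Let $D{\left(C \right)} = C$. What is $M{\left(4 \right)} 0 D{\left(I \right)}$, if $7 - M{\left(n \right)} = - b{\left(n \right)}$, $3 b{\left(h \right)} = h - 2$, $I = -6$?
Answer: $0$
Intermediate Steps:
$b{\left(h \right)} = - \frac{2}{3} + \frac{h}{3}$ ($b{\left(h \right)} = \frac{h - 2}{3} = \frac{-2 + h}{3} = - \frac{2}{3} + \frac{h}{3}$)
$M{\left(n \right)} = \frac{19}{3} + \frac{n}{3}$ ($M{\left(n \right)} = 7 - - (- \frac{2}{3} + \frac{n}{3}) = 7 - \left(\frac{2}{3} - \frac{n}{3}\right) = 7 + \left(- \frac{2}{3} + \frac{n}{3}\right) = \frac{19}{3} + \frac{n}{3}$)
$M{\left(4 \right)} 0 D{\left(I \right)} = \left(\frac{19}{3} + \frac{1}{3} \cdot 4\right) 0 \left(-6\right) = \left(\frac{19}{3} + \frac{4}{3}\right) 0 \left(-6\right) = \frac{23}{3} \cdot 0 \left(-6\right) = 0 \left(-6\right) = 0$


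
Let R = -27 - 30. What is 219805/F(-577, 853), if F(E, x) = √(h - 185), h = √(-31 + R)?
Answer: 219805/√(-185 + 2*I*√22) ≈ 409.07 - 16145.0*I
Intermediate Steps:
R = -57
h = 2*I*√22 (h = √(-31 - 57) = √(-88) = 2*I*√22 ≈ 9.3808*I)
F(E, x) = √(-185 + 2*I*√22) (F(E, x) = √(2*I*√22 - 185) = √(-185 + 2*I*√22))
219805/F(-577, 853) = 219805/(√(-185 + 2*I*√22)) = 219805/√(-185 + 2*I*√22)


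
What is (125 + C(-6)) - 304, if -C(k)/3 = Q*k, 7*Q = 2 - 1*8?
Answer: -1361/7 ≈ -194.43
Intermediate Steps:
Q = -6/7 (Q = (2 - 1*8)/7 = (2 - 8)/7 = (1/7)*(-6) = -6/7 ≈ -0.85714)
C(k) = 18*k/7 (C(k) = -(-18)*k/7 = 18*k/7)
(125 + C(-6)) - 304 = (125 + (18/7)*(-6)) - 304 = (125 - 108/7) - 304 = 767/7 - 304 = -1361/7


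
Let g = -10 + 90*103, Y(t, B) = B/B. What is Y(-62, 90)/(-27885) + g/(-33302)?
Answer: -129124201/464313135 ≈ -0.27810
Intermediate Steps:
Y(t, B) = 1
g = 9260 (g = -10 + 9270 = 9260)
Y(-62, 90)/(-27885) + g/(-33302) = 1/(-27885) + 9260/(-33302) = 1*(-1/27885) + 9260*(-1/33302) = -1/27885 - 4630/16651 = -129124201/464313135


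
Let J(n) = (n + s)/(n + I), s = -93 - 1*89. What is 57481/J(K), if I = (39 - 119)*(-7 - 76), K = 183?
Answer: 392192863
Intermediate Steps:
I = 6640 (I = -80*(-83) = 6640)
s = -182 (s = -93 - 89 = -182)
J(n) = (-182 + n)/(6640 + n) (J(n) = (n - 182)/(n + 6640) = (-182 + n)/(6640 + n))
57481/J(K) = 57481/(((-182 + 183)/(6640 + 183))) = 57481/((1/6823)) = 57481/(((1/6823)*1)) = 57481/(1/6823) = 57481*6823 = 392192863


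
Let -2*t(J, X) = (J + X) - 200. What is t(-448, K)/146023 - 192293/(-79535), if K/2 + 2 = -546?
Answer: 28148555259/11613939305 ≈ 2.4237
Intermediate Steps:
K = -1096 (K = -4 + 2*(-546) = -4 - 1092 = -1096)
t(J, X) = 100 - J/2 - X/2 (t(J, X) = -((J + X) - 200)/2 = -(-200 + J + X)/2 = 100 - J/2 - X/2)
t(-448, K)/146023 - 192293/(-79535) = (100 - ½*(-448) - ½*(-1096))/146023 - 192293/(-79535) = (100 + 224 + 548)*(1/146023) - 192293*(-1/79535) = 872*(1/146023) + 192293/79535 = 872/146023 + 192293/79535 = 28148555259/11613939305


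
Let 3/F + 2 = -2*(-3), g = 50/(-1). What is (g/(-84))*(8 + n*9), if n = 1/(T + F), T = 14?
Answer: 6350/1239 ≈ 5.1251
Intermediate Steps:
g = -50 (g = 50*(-1) = -50)
F = ¾ (F = 3/(-2 - 2*(-3)) = 3/(-2 + 6) = 3/4 = 3*(¼) = ¾ ≈ 0.75000)
n = 4/59 (n = 1/(14 + ¾) = 1/(59/4) = 4/59 ≈ 0.067797)
(g/(-84))*(8 + n*9) = (-50/(-84))*(8 + (4/59)*9) = (-50*(-1/84))*(8 + 36/59) = (25/42)*(508/59) = 6350/1239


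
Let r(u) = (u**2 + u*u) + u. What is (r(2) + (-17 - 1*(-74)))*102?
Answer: 6834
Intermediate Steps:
r(u) = u + 2*u**2 (r(u) = (u**2 + u**2) + u = 2*u**2 + u = u + 2*u**2)
(r(2) + (-17 - 1*(-74)))*102 = (2*(1 + 2*2) + (-17 - 1*(-74)))*102 = (2*(1 + 4) + (-17 + 74))*102 = (2*5 + 57)*102 = (10 + 57)*102 = 67*102 = 6834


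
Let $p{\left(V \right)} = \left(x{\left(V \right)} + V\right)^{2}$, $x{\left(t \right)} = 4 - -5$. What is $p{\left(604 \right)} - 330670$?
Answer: $45099$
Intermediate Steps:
$x{\left(t \right)} = 9$ ($x{\left(t \right)} = 4 + 5 = 9$)
$p{\left(V \right)} = \left(9 + V\right)^{2}$
$p{\left(604 \right)} - 330670 = \left(9 + 604\right)^{2} - 330670 = 613^{2} - 330670 = 375769 - 330670 = 45099$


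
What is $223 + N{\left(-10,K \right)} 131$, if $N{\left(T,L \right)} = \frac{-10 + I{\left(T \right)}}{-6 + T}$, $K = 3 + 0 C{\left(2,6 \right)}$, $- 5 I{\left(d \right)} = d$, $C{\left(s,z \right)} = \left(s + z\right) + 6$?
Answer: $\frac{577}{2} \approx 288.5$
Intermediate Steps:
$C{\left(s,z \right)} = 6 + s + z$
$I{\left(d \right)} = - \frac{d}{5}$
$K = 3$ ($K = 3 + 0 \left(6 + 2 + 6\right) = 3 + 0 \cdot 14 = 3 + 0 = 3$)
$N{\left(T,L \right)} = \frac{-10 - \frac{T}{5}}{-6 + T}$
$223 + N{\left(-10,K \right)} 131 = 223 + \frac{-50 - -10}{5 \left(-6 - 10\right)} 131 = 223 + \frac{-50 + 10}{5 \left(-16\right)} 131 = 223 + \frac{1}{5} \left(- \frac{1}{16}\right) \left(-40\right) 131 = 223 + \frac{1}{2} \cdot 131 = 223 + \frac{131}{2} = \frac{577}{2}$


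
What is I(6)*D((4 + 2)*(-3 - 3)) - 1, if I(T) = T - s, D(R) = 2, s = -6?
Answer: 23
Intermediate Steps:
I(T) = 6 + T (I(T) = T - 1*(-6) = T + 6 = 6 + T)
I(6)*D((4 + 2)*(-3 - 3)) - 1 = (6 + 6)*2 - 1 = 12*2 - 1 = 24 - 1 = 23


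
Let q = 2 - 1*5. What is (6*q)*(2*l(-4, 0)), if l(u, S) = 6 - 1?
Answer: -180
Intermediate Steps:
l(u, S) = 5
q = -3 (q = 2 - 5 = -3)
(6*q)*(2*l(-4, 0)) = (6*(-3))*(2*5) = -18*10 = -180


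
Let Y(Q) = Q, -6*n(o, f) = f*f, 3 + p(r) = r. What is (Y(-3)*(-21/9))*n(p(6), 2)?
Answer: -14/3 ≈ -4.6667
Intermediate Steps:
p(r) = -3 + r
n(o, f) = -f**2/6 (n(o, f) = -f*f/6 = -f**2/6)
(Y(-3)*(-21/9))*n(p(6), 2) = (-(-63)/9)*(-1/6*2**2) = (-(-63)/9)*(-1/6*4) = -3*(-7/3)*(-2/3) = 7*(-2/3) = -14/3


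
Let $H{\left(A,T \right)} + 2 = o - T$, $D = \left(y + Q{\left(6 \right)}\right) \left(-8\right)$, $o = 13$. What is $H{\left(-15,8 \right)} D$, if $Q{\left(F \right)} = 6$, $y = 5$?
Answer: $-264$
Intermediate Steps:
$D = -88$ ($D = \left(5 + 6\right) \left(-8\right) = 11 \left(-8\right) = -88$)
$H{\left(A,T \right)} = 11 - T$ ($H{\left(A,T \right)} = -2 - \left(-13 + T\right) = 11 - T$)
$H{\left(-15,8 \right)} D = \left(11 - 8\right) \left(-88\right) = 3 \left(-88\right) = -264$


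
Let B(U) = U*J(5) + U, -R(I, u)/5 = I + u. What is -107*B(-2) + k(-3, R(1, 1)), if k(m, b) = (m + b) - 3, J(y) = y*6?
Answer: 6618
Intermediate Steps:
J(y) = 6*y
R(I, u) = -5*I - 5*u (R(I, u) = -5*(I + u) = -5*I - 5*u)
B(U) = 31*U (B(U) = U*(6*5) + U = U*30 + U = 30*U + U = 31*U)
k(m, b) = -3 + b + m (k(m, b) = (b + m) - 3 = -3 + b + m)
-107*B(-2) + k(-3, R(1, 1)) = -3317*(-2) + (-3 + (-5*1 - 5*1) - 3) = -107*(-62) + (-3 + (-5 - 5) - 3) = 6634 + (-3 - 10 - 3) = 6634 - 16 = 6618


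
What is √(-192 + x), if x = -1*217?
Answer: I*√409 ≈ 20.224*I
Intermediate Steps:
x = -217
√(-192 + x) = √(-192 - 217) = √(-409) = I*√409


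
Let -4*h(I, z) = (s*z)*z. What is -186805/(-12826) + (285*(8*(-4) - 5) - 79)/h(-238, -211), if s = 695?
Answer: 5780683110171/396863310470 ≈ 14.566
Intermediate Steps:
h(I, z) = -695*z**2/4 (h(I, z) = -695*z*z/4 = -695*z**2/4)
-186805/(-12826) + (285*(8*(-4) - 5) - 79)/h(-238, -211) = -186805/(-12826) + (285*(8*(-4) - 5) - 79)/((-695/4*(-211)**2)) = -186805*(-1/12826) + (285*(-32 - 5) - 79)/((-695/4*44521)) = 186805/12826 + (285*(-37) - 79)/(-30942095/4) = 186805/12826 + (-10545 - 79)*(-4/30942095) = 186805/12826 - 10624*(-4/30942095) = 186805/12826 + 42496/30942095 = 5780683110171/396863310470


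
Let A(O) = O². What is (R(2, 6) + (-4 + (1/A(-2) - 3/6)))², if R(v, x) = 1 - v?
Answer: 441/16 ≈ 27.563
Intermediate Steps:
(R(2, 6) + (-4 + (1/A(-2) - 3/6)))² = ((1 - 1*2) + (-4 + (1/(-2)² - 3/6)))² = ((1 - 2) + (-4 + (1/4 - 3*⅙)))² = (-1 + (-4 + (1*(¼) - ½)))² = (-1 + (-4 + (¼ - ½)))² = (-1 + (-4 - ¼))² = (-1 - 17/4)² = (-21/4)² = 441/16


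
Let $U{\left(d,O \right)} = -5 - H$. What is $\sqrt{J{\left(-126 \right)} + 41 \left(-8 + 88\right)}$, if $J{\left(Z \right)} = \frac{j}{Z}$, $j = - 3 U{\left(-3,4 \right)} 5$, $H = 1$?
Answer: $\frac{\sqrt{160685}}{7} \approx 57.265$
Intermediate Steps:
$U{\left(d,O \right)} = -6$ ($U{\left(d,O \right)} = -5 - 1 = -6$)
$j = 90$ ($j = \left(-3\right) \left(-6\right) 5 = 18 \cdot 5 = 90$)
$J{\left(Z \right)} = \frac{90}{Z}$
$\sqrt{J{\left(-126 \right)} + 41 \left(-8 + 88\right)} = \sqrt{\frac{90}{-126} + 41 \left(-8 + 88\right)} = \sqrt{90 \left(- \frac{1}{126}\right) + 41 \cdot 80} = \sqrt{- \frac{5}{7} + 3280} = \sqrt{\frac{22955}{7}} = \frac{\sqrt{160685}}{7}$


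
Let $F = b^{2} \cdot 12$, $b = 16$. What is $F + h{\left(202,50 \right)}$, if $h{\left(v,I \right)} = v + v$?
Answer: $3476$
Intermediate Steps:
$h{\left(v,I \right)} = 2 v$
$F = 3072$ ($F = 16^{2} \cdot 12 = 256 \cdot 12 = 3072$)
$F + h{\left(202,50 \right)} = 3072 + 2 \cdot 202 = 3072 + 404 = 3476$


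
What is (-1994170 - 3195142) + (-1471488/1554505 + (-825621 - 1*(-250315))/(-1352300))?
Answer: -1090875022016945687/210215711150 ≈ -5.1893e+6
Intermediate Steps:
(-1994170 - 3195142) + (-1471488/1554505 + (-825621 - 1*(-250315))/(-1352300)) = -5189312 + (-1471488*1/1554505 + (-825621 + 250315)*(-1/1352300)) = -5189312 + (-1471488/1554505 - 575306*(-1/1352300)) = -5189312 + (-1471488/1554505 + 287653/676150) = -5189312 - 109557716887/210215711150 = -1090875022016945687/210215711150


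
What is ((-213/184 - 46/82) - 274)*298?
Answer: -309923129/3772 ≈ -82164.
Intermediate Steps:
((-213/184 - 46/82) - 274)*298 = ((-213*1/184 - 46*1/82) - 274)*298 = ((-213/184 - 23/41) - 274)*298 = (-12965/7544 - 274)*298 = -2080021/7544*298 = -309923129/3772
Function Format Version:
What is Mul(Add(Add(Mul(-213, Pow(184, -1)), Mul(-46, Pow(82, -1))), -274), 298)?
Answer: Rational(-309923129, 3772) ≈ -82164.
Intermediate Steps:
Mul(Add(Add(Mul(-213, Pow(184, -1)), Mul(-46, Pow(82, -1))), -274), 298) = Mul(Add(Add(Mul(-213, Rational(1, 184)), Mul(-46, Rational(1, 82))), -274), 298) = Mul(Add(Add(Rational(-213, 184), Rational(-23, 41)), -274), 298) = Mul(Add(Rational(-12965, 7544), -274), 298) = Mul(Rational(-2080021, 7544), 298) = Rational(-309923129, 3772)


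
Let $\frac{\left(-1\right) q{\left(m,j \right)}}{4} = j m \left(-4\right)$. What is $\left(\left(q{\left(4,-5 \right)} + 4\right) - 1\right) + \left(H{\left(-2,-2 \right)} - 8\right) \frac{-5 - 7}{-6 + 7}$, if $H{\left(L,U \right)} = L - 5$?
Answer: $-137$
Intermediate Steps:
$q{\left(m,j \right)} = 16 j m$ ($q{\left(m,j \right)} = - 4 j m \left(-4\right) = - 4 \left(- 4 j m\right) = 16 j m$)
$H{\left(L,U \right)} = -5 + L$
$\left(\left(q{\left(4,-5 \right)} + 4\right) - 1\right) + \left(H{\left(-2,-2 \right)} - 8\right) \frac{-5 - 7}{-6 + 7} = \left(\left(16 \left(-5\right) 4 + 4\right) - 1\right) + \left(\left(-5 - 2\right) - 8\right) \frac{-5 - 7}{-6 + 7} = \left(\left(-320 + 4\right) - 1\right) + \left(-7 - 8\right) \left(- \frac{12}{1}\right) = \left(-316 - 1\right) - 15 \left(\left(-12\right) 1\right) = -317 - -180 = -317 + 180 = -137$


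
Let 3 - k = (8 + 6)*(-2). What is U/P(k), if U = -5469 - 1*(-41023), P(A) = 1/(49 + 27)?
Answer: 2702104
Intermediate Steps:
k = 31 (k = 3 - (8 + 6)*(-2) = 3 - 14*(-2) = 3 - 1*(-28) = 3 + 28 = 31)
P(A) = 1/76
U = 35554 (U = -5469 + 41023 = 35554)
U/P(k) = 35554/(1/76) = 35554*76 = 2702104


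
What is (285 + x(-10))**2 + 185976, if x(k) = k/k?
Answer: 267772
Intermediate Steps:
x(k) = 1
(285 + x(-10))**2 + 185976 = (285 + 1)**2 + 185976 = 286**2 + 185976 = 81796 + 185976 = 267772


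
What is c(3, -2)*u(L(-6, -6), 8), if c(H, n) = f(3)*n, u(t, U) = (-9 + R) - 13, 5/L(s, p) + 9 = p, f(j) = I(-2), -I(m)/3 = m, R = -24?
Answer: 552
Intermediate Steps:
I(m) = -3*m
f(j) = 6 (f(j) = -3*(-2) = 6)
L(s, p) = 5/(-9 + p)
u(t, U) = -46 (u(t, U) = (-9 - 24) - 13 = -33 - 13 = -46)
c(H, n) = 6*n
c(3, -2)*u(L(-6, -6), 8) = (6*(-2))*(-46) = -12*(-46) = 552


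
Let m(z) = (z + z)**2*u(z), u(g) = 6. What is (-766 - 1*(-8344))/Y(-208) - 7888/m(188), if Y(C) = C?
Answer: -3139514/86151 ≈ -36.442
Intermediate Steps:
m(z) = 24*z**2 (m(z) = (z + z)**2*6 = (2*z)**2*6 = (4*z**2)*6 = 24*z**2)
(-766 - 1*(-8344))/Y(-208) - 7888/m(188) = (-766 - 1*(-8344))/(-208) - 7888/(24*188**2) = (-766 + 8344)*(-1/208) - 7888/(24*35344) = 7578*(-1/208) - 7888/848256 = -3789/104 - 7888*1/848256 = -3789/104 - 493/53016 = -3139514/86151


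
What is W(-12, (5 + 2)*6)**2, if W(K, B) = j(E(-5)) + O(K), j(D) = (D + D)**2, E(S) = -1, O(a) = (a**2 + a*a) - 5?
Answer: 82369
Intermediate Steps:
O(a) = -5 + 2*a**2 (O(a) = (a**2 + a**2) - 5 = 2*a**2 - 5 = -5 + 2*a**2)
j(D) = 4*D**2 (j(D) = (2*D)**2 = 4*D**2)
W(K, B) = -1 + 2*K**2 (W(K, B) = 4*(-1)**2 + (-5 + 2*K**2) = 4*1 + (-5 + 2*K**2) = 4 + (-5 + 2*K**2) = -1 + 2*K**2)
W(-12, (5 + 2)*6)**2 = (-1 + 2*(-12)**2)**2 = (-1 + 2*144)**2 = (-1 + 288)**2 = 287**2 = 82369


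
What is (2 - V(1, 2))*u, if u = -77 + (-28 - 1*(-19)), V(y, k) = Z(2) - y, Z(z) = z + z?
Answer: 86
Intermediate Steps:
Z(z) = 2*z
V(y, k) = 4 - y (V(y, k) = 2*2 - y = 4 - y)
u = -86 (u = -77 + (-28 + 19) = -77 - 9 = -86)
(2 - V(1, 2))*u = (2 - (4 - 1*1))*(-86) = (2 - (4 - 1))*(-86) = (2 - 1*3)*(-86) = (2 - 3)*(-86) = -1*(-86) = 86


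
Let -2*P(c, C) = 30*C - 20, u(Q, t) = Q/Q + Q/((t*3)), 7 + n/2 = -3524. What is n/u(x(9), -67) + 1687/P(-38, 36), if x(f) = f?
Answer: -62719897/8480 ≈ -7396.2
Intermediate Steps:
n = -7062 (n = -14 + 2*(-3524) = -14 - 7048 = -7062)
u(Q, t) = 1 + Q/(3*t) (u(Q, t) = 1 + Q/((3*t)) = 1 + Q*(1/(3*t)) = 1 + Q/(3*t))
P(c, C) = 10 - 15*C (P(c, C) = -(30*C - 20)/2 = -(-20 + 30*C)/2 = 10 - 15*C)
n/u(x(9), -67) + 1687/P(-38, 36) = -7062*(-67/(-67 + (⅓)*9)) + 1687/(10 - 15*36) = -7062*(-67/(-67 + 3)) + 1687/(10 - 540) = -7062/((-1/67*(-64))) + 1687/(-530) = -7062/64/67 + 1687*(-1/530) = -7062*67/64 - 1687/530 = -236577/32 - 1687/530 = -62719897/8480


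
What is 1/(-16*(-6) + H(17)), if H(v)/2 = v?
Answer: 1/130 ≈ 0.0076923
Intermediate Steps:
H(v) = 2*v
1/(-16*(-6) + H(17)) = 1/(-16*(-6) + 2*17) = 1/(96 + 34) = 1/130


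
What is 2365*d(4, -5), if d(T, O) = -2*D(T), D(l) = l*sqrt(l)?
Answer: -37840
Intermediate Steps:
D(l) = l**(3/2)
d(T, O) = -2*T**(3/2)
2365*d(4, -5) = 2365*(-2*4**(3/2)) = 2365*(-2*8) = 2365*(-16) = -37840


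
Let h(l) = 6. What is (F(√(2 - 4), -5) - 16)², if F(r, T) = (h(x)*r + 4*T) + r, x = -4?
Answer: 1198 - 504*I*√2 ≈ 1198.0 - 712.76*I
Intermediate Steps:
F(r, T) = 4*T + 7*r (F(r, T) = (6*r + 4*T) + r = (4*T + 6*r) + r = 4*T + 7*r)
(F(√(2 - 4), -5) - 16)² = ((4*(-5) + 7*√(2 - 4)) - 16)² = ((-20 + 7*√(-2)) - 16)² = ((-20 + 7*(I*√2)) - 16)² = ((-20 + 7*I*√2) - 16)² = (-36 + 7*I*√2)²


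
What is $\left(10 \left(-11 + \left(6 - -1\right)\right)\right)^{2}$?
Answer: $1600$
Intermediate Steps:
$\left(10 \left(-11 + \left(6 - -1\right)\right)\right)^{2} = \left(10 \left(-11 + \left(6 + 1\right)\right)\right)^{2} = \left(10 \left(-11 + 7\right)\right)^{2} = \left(10 \left(-4\right)\right)^{2} = \left(-40\right)^{2} = 1600$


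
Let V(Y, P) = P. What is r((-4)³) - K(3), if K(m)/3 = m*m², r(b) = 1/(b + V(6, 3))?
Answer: -4942/61 ≈ -81.016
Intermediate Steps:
r(b) = 1/(3 + b) (r(b) = 1/(b + 3) = 1/(3 + b))
K(m) = 3*m³ (K(m) = 3*(m*m²) = 3*m³)
r((-4)³) - K(3) = 1/(3 + (-4)³) - 3*3³ = 1/(3 - 64) - 3*27 = 1/(-61) - 1*81 = -1/61 - 81 = -4942/61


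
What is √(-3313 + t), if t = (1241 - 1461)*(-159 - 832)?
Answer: √214707 ≈ 463.36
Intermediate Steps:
t = 218020 (t = -220*(-991) = 218020)
√(-3313 + t) = √(-3313 + 218020) = √214707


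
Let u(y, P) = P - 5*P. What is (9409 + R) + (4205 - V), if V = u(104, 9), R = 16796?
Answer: 30446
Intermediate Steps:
u(y, P) = -4*P (u(y, P) = P - 5*P = -4*P)
V = -36 (V = -4*9 = -36)
(9409 + R) + (4205 - V) = (9409 + 16796) + (4205 - 1*(-36)) = 26205 + (4205 + 36) = 26205 + 4241 = 30446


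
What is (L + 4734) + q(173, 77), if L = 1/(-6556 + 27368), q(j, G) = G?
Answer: 100126533/20812 ≈ 4811.0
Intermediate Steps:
L = 1/20812 ≈ 4.8049e-5
(L + 4734) + q(173, 77) = (1/20812 + 4734) + 77 = 98524009/20812 + 77 = 100126533/20812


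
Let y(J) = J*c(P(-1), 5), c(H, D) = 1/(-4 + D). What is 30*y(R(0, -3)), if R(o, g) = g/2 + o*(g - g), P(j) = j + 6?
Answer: -45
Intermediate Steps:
P(j) = 6 + j
R(o, g) = g/2 (R(o, g) = g*(½) + o*0 = g/2 + 0 = g/2)
y(J) = J (y(J) = J/(-4 + 5) = J/1 = J*1 = J)
30*y(R(0, -3)) = 30*((½)*(-3)) = 30*(-3/2) = -45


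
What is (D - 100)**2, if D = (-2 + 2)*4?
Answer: 10000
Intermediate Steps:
D = 0 (D = 0*4 = 0)
(D - 100)**2 = (0 - 100)**2 = (-100)**2 = 10000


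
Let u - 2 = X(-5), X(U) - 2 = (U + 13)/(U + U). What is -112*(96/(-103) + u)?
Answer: -130816/515 ≈ -254.01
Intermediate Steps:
X(U) = 2 + (13 + U)/(2*U) (X(U) = 2 + (U + 13)/(U + U) = 2 + (13 + U)/((2*U)) = 2 + (13 + U)*(1/(2*U)) = 2 + (13 + U)/(2*U))
u = 16/5 (u = 2 + (½)*(13 + 5*(-5))/(-5) = 2 + (½)*(-⅕)*(13 - 25) = 2 + (½)*(-⅕)*(-12) = 2 + 6/5 = 16/5 ≈ 3.2000)
-112*(96/(-103) + u) = -112*(96/(-103) + 16/5) = -112*(96*(-1/103) + 16/5) = -112*(-96/103 + 16/5) = -112*1168/515 = -130816/515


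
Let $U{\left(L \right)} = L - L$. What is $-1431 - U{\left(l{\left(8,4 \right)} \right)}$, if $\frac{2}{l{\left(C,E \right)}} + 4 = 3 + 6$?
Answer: $-1431$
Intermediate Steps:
$l{\left(C,E \right)} = \frac{2}{5}$ ($l{\left(C,E \right)} = \frac{2}{-4 + \left(3 + 6\right)} = \frac{2}{-4 + 9} = \frac{2}{5}$)
$U{\left(L \right)} = 0$
$-1431 - U{\left(l{\left(8,4 \right)} \right)} = -1431 - 0 = -1431 + 0 = -1431$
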